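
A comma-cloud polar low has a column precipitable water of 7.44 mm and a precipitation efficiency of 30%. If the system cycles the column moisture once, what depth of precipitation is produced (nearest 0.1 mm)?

precipitation ≈ 2.2 mm

Precipitation = ε × PW = 0.30 × 7.44 = 2.2 mm.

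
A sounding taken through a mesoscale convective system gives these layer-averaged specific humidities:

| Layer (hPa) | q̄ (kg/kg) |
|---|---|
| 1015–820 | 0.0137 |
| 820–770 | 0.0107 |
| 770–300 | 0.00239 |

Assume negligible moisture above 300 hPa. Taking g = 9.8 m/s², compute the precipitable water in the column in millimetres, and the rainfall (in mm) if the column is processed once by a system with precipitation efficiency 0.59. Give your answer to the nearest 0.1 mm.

Precipitable water is the column-integrated vapour mass per unit area: PW = (1/g) Σ q̄ Δp, with q in kg/kg and Δp in Pa (1 kg/m² of water = 1 mm).
Layer 1015–820 hPa: Δp = 195 hPa = 19500 Pa, q̄ = 0.0137 kg/kg → 0.0137 × 19500 / 9.8 = 27.26 mm
Layer 820–770 hPa: Δp = 50 hPa = 5000 Pa, q̄ = 0.0107 kg/kg → 0.0107 × 5000 / 9.8 = 5.46 mm
Layer 770–300 hPa: Δp = 470 hPa = 47000 Pa, q̄ = 0.00239 kg/kg → 0.00239 × 47000 / 9.8 = 11.46 mm
PW = 27.26 + 5.46 + 11.46 = 44.18 ≈ 44.2 mm.
Rainfall = ε × PW = 0.59 × 44.2 = 26.1 mm.

PW ≈ 44.2 mm; rainfall ≈ 26.1 mm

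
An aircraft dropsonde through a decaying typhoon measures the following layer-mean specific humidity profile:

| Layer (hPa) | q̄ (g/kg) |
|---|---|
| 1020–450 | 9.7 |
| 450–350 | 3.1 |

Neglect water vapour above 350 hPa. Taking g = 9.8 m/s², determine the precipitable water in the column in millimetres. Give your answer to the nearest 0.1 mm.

PW ≈ 59.6 mm

Precipitable water is the column-integrated vapour mass per unit area: PW = (1/g) Σ q̄ Δp, with q in kg/kg and Δp in Pa (1 kg/m² of water = 1 mm).
Layer 1020–450 hPa: Δp = 570 hPa = 57000 Pa, q̄ = 0.0097 kg/kg → 0.0097 × 57000 / 9.8 = 56.42 mm
Layer 450–350 hPa: Δp = 100 hPa = 10000 Pa, q̄ = 0.0031 kg/kg → 0.0031 × 10000 / 9.8 = 3.16 mm
PW = 56.42 + 3.16 = 59.58 ≈ 59.6 mm.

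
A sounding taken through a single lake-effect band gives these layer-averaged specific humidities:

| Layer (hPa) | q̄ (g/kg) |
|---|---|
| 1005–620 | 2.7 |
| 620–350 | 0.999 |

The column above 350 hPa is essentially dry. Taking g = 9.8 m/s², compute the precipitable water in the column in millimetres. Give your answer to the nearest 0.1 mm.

PW ≈ 13.4 mm

Precipitable water is the column-integrated vapour mass per unit area: PW = (1/g) Σ q̄ Δp, with q in kg/kg and Δp in Pa (1 kg/m² of water = 1 mm).
Layer 1005–620 hPa: Δp = 385 hPa = 38500 Pa, q̄ = 0.0027 kg/kg → 0.0027 × 38500 / 9.8 = 10.61 mm
Layer 620–350 hPa: Δp = 270 hPa = 27000 Pa, q̄ = 0.000999 kg/kg → 0.000999 × 27000 / 9.8 = 2.75 mm
PW = 10.61 + 2.75 = 13.36 ≈ 13.4 mm.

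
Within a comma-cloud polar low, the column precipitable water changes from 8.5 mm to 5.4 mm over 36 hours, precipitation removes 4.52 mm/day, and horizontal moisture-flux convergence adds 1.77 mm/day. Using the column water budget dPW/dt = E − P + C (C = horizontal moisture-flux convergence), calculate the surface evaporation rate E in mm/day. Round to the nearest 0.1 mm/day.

dPW/dt = (5.4 − 8.5) mm / (36/24 day) = -2.067 mm/day.
E = dPW/dt + P − C = (-2.067) + 4.52 − (1.77) = 0.7 mm/day.

E ≈ 0.7 mm/day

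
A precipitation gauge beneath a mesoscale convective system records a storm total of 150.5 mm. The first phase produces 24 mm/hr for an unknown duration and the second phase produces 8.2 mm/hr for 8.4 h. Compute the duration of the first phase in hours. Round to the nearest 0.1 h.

duration ≈ 3.4 h

Known phases: 8.2 × 8.4 = 68.88 mm.
Remaining depth = 150.5 − 68.88 = 81.62 mm.
Duration = 81.62 / 24 = 3.4 h.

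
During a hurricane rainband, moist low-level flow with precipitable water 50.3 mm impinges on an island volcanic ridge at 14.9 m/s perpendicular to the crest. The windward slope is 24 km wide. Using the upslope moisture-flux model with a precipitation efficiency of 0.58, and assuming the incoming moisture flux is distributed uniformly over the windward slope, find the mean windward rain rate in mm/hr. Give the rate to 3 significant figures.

Incoming column moisture flux per unit ridge length: F = V × PW = 14.9 × 50.3 = 749.47 mm·m/s.
Spread over the 24 km slope with efficiency ε = 0.58: R = ε·F/W = 0.58 × 749.47 / 24000 m = 1.811e-02 mm/s.
R = 1.811e-02 × 3600 = 65.2 mm/hr.

R ≈ 65.2 mm/hr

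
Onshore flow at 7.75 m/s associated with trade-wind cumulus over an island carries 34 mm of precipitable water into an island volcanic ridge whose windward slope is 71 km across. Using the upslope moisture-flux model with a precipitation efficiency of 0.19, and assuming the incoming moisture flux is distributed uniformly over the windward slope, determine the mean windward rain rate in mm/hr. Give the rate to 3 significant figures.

Incoming column moisture flux per unit ridge length: F = V × PW = 7.75 × 34 = 263.5 mm·m/s.
Spread over the 71 km slope with efficiency ε = 0.19: R = ε·F/W = 0.19 × 263.5 / 71000 m = 7.051e-04 mm/s.
R = 7.051e-04 × 3600 = 2.54 mm/hr.

R ≈ 2.54 mm/hr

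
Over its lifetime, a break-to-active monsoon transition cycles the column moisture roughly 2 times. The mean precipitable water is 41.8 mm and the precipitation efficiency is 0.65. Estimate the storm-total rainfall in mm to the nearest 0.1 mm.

Each cycle deposits ε × PW = 0.65 × 41.8 = 27.17 mm.
Over 2 cycles: 2 × 27.17 = 54.3 mm.

rainfall ≈ 54.3 mm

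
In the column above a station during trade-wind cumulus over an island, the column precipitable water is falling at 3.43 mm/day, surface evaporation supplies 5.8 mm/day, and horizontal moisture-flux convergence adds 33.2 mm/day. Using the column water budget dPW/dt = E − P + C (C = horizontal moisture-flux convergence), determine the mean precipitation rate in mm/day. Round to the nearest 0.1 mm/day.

dPW/dt = -3.43 mm/day.
P = E + C − dPW/dt = 5.8 + (33.2) − (-3.43) = 42.4 mm/day.

P ≈ 42.4 mm/day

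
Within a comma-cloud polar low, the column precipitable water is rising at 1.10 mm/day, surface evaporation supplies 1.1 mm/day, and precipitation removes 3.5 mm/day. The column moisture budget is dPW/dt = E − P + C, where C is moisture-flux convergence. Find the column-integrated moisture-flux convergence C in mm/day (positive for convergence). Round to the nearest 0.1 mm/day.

dPW/dt = +1.10 mm/day.
C = dPW/dt − E + P = (+1.10) − 1.1 + 3.5 = 3.5 mm/day.

C ≈ 3.5 mm/day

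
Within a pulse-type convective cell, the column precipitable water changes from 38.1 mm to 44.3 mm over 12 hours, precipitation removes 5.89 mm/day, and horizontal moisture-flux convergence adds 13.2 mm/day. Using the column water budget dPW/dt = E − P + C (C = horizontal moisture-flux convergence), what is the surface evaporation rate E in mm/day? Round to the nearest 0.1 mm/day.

E ≈ 5.1 mm/day

dPW/dt = (44.3 − 38.1) mm / (12/24 day) = +12.400 mm/day.
E = dPW/dt + P − C = (+12.400) + 5.89 − (13.2) = 5.1 mm/day.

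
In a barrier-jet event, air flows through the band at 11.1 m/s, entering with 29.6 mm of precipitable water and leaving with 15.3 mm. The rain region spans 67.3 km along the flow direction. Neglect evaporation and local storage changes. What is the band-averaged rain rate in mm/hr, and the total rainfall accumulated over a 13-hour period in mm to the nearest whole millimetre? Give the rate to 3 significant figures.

R ≈ 8.49 mm/hr; total ≈ 110 mm

Column moisture flux per unit crosswind length is F = V × PW.
Inflow: F_in = 11.1 × 29.6 = 328.56 mm·m/s
Outflow: F_out = 11.1 × 15.3 = 169.83 mm·m/s
Steady-state rate R = (F_in − F_out)/L = (328.56 − 169.83) / 67300 m = 2.359e-03 mm/s.
R = 2.359e-03 × 3600 = 8.49 mm/hr.
Over 13 h: total = 8.49 × 13 = 110.37 ≈ 110 mm.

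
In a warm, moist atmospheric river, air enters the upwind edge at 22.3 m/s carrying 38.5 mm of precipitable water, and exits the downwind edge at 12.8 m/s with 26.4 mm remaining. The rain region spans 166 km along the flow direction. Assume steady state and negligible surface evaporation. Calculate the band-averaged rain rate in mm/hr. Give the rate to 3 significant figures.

Column moisture flux per unit crosswind length is F = V × PW.
Inflow: F_in = 22.3 × 38.5 = 858.55 mm·m/s
Outflow: F_out = 12.8 × 26.4 = 337.92 mm·m/s
Steady-state rate R = (F_in − F_out)/L = (858.55 − 337.92) / 166000 m = 3.136e-03 mm/s.
R = 3.136e-03 × 3600 = 11.3 mm/hr.

R ≈ 11.3 mm/hr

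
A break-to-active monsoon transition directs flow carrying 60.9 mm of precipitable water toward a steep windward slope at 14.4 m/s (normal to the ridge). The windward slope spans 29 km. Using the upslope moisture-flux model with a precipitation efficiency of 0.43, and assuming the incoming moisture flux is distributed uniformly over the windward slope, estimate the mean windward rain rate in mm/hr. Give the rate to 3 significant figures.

R ≈ 46.8 mm/hr

Incoming column moisture flux per unit ridge length: F = V × PW = 14.4 × 60.9 = 876.96 mm·m/s.
Spread over the 29 km slope with efficiency ε = 0.43: R = ε·F/W = 0.43 × 876.96 / 29000 m = 1.300e-02 mm/s.
R = 1.300e-02 × 3600 = 46.8 mm/hr.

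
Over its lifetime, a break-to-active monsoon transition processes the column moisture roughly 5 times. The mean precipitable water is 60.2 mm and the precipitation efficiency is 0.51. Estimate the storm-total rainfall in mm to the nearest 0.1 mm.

rainfall ≈ 153.5 mm

Each cycle deposits ε × PW = 0.51 × 60.2 = 30.702 mm.
Over 5 cycles: 5 × 30.702 = 153.5 mm.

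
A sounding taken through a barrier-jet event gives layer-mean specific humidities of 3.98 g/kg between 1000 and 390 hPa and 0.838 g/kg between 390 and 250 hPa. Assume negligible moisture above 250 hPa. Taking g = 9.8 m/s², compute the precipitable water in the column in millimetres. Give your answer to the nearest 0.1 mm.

PW ≈ 26.0 mm

Precipitable water is the column-integrated vapour mass per unit area: PW = (1/g) Σ q̄ Δp, with q in kg/kg and Δp in Pa (1 kg/m² of water = 1 mm).
Layer 1000–390 hPa: Δp = 610 hPa = 61000 Pa, q̄ = 0.00398 kg/kg → 0.00398 × 61000 / 9.8 = 24.77 mm
Layer 390–250 hPa: Δp = 140 hPa = 14000 Pa, q̄ = 0.000838 kg/kg → 0.000838 × 14000 / 9.8 = 1.20 mm
PW = 24.77 + 1.20 = 25.97 ≈ 26.0 mm.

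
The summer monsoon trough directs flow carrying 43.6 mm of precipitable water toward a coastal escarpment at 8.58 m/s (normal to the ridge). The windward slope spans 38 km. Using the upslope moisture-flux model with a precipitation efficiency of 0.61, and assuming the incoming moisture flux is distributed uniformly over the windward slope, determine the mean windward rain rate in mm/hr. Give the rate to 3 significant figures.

Incoming column moisture flux per unit ridge length: F = V × PW = 8.58 × 43.6 = 374.088 mm·m/s.
Spread over the 38 km slope with efficiency ε = 0.61: R = ε·F/W = 0.61 × 374.088 / 38000 m = 6.005e-03 mm/s.
R = 6.005e-03 × 3600 = 21.6 mm/hr.

R ≈ 21.6 mm/hr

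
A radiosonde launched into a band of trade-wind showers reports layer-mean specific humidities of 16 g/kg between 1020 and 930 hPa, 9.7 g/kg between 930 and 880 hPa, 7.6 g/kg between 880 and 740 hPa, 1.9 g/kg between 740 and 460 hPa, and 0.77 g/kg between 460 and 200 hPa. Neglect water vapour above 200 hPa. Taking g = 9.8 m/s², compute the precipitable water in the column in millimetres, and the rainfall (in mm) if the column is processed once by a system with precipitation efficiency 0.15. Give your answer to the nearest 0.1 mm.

PW ≈ 38.0 mm; rainfall ≈ 5.7 mm

Precipitable water is the column-integrated vapour mass per unit area: PW = (1/g) Σ q̄ Δp, with q in kg/kg and Δp in Pa (1 kg/m² of water = 1 mm).
Layer 1020–930 hPa: Δp = 90 hPa = 9000 Pa, q̄ = 0.016 kg/kg → 0.016 × 9000 / 9.8 = 14.69 mm
Layer 930–880 hPa: Δp = 50 hPa = 5000 Pa, q̄ = 0.0097 kg/kg → 0.0097 × 5000 / 9.8 = 4.95 mm
Layer 880–740 hPa: Δp = 140 hPa = 14000 Pa, q̄ = 0.0076 kg/kg → 0.0076 × 14000 / 9.8 = 10.86 mm
Layer 740–460 hPa: Δp = 280 hPa = 28000 Pa, q̄ = 0.0019 kg/kg → 0.0019 × 28000 / 9.8 = 5.43 mm
Layer 460–200 hPa: Δp = 260 hPa = 26000 Pa, q̄ = 0.00077 kg/kg → 0.00077 × 26000 / 9.8 = 2.04 mm
PW = 14.69 + 4.95 + 10.86 + 5.43 + 2.04 = 37.97 ≈ 38.0 mm.
Rainfall = ε × PW = 0.15 × 38.0 = 5.7 mm.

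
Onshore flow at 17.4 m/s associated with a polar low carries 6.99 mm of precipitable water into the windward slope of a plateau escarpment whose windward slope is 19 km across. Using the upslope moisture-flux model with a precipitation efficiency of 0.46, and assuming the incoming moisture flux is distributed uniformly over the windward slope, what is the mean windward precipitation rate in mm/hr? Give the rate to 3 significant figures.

Incoming column moisture flux per unit ridge length: F = V × PW = 17.4 × 6.99 = 121.626 mm·m/s.
Spread over the 19 km slope with efficiency ε = 0.46: R = ε·F/W = 0.46 × 121.626 / 19000 m = 2.945e-03 mm/s.
R = 2.945e-03 × 3600 = 10.6 mm/hr.

R ≈ 10.6 mm/hr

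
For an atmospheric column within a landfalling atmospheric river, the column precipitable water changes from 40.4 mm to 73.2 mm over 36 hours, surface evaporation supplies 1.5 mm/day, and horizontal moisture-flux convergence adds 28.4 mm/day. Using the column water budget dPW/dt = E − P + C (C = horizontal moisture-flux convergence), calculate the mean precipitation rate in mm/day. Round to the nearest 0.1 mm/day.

dPW/dt = (73.2 − 40.4) mm / (36/24 day) = +21.867 mm/day.
P = E + C − dPW/dt = 1.5 + (28.4) − (+21.867) = 8.0 mm/day.

P ≈ 8.0 mm/day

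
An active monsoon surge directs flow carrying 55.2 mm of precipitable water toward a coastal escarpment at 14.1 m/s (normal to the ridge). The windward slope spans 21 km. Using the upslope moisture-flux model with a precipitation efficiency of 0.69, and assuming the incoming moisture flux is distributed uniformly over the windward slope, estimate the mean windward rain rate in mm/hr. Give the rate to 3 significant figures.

Incoming column moisture flux per unit ridge length: F = V × PW = 14.1 × 55.2 = 778.32 mm·m/s.
Spread over the 21 km slope with efficiency ε = 0.69: R = ε·F/W = 0.69 × 778.32 / 21000 m = 2.557e-02 mm/s.
R = 2.557e-02 × 3600 = 92.1 mm/hr.

R ≈ 92.1 mm/hr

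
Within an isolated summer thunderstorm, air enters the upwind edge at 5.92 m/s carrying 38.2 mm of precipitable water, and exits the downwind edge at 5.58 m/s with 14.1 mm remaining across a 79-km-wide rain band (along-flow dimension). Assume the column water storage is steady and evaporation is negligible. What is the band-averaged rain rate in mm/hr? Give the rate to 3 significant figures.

R ≈ 6.72 mm/hr

Column moisture flux per unit crosswind length is F = V × PW.
Inflow: F_in = 5.92 × 38.2 = 226.144 mm·m/s
Outflow: F_out = 5.58 × 14.1 = 78.678 mm·m/s
Steady-state rate R = (F_in − F_out)/L = (226.144 − 78.678) / 79000 m = 1.867e-03 mm/s.
R = 1.867e-03 × 3600 = 6.72 mm/hr.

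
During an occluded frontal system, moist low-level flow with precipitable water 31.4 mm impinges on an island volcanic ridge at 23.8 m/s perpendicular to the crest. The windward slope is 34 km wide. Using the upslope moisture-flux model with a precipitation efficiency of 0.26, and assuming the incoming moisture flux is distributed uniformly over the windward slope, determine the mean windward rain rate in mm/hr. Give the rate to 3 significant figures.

Incoming column moisture flux per unit ridge length: F = V × PW = 23.8 × 31.4 = 747.32 mm·m/s.
Spread over the 34 km slope with efficiency ε = 0.26: R = ε·F/W = 0.26 × 747.32 / 34000 m = 5.715e-03 mm/s.
R = 5.715e-03 × 3600 = 20.6 mm/hr.

R ≈ 20.6 mm/hr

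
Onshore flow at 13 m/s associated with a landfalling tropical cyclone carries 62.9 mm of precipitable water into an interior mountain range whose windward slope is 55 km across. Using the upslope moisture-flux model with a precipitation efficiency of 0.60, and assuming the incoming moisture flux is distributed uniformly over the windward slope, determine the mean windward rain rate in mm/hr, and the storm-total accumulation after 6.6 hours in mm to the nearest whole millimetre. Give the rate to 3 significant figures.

R ≈ 32.1 mm/hr; total ≈ 212 mm

Incoming column moisture flux per unit ridge length: F = V × PW = 13 × 62.9 = 817.7 mm·m/s.
Spread over the 55 km slope with efficiency ε = 0.60: R = ε·F/W = 0.60 × 817.7 / 55000 m = 8.920e-03 mm/s.
R = 8.920e-03 × 3600 = 32.1 mm/hr.
Over 6.6 h: total = 32.1 × 6.6 = 211.86 ≈ 212 mm.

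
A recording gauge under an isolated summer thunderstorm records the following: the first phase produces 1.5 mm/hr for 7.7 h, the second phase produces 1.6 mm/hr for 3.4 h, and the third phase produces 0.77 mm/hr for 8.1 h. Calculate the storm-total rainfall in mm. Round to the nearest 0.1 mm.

total ≈ 23.2 mm

Total = Σ Rᵢ Δtᵢ = 1.5 × 7.7 + 1.6 × 3.4 + 0.77 × 8.1
      = 11.55 + 5.44 + 6.237 = 23.2 mm.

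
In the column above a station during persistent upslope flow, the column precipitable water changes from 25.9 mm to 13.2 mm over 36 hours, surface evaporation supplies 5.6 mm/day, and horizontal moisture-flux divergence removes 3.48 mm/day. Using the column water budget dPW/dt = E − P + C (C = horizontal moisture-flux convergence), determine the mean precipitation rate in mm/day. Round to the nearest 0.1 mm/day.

P ≈ 10.6 mm/day

dPW/dt = (13.2 − 25.9) mm / (36/24 day) = -8.467 mm/day.
P = E + C − dPW/dt = 5.6 + (-3.48) − (-8.467) = 10.6 mm/day.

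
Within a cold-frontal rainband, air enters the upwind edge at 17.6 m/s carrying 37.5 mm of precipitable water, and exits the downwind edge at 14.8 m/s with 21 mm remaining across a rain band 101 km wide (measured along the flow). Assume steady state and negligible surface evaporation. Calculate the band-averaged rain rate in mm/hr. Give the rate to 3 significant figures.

R ≈ 12.4 mm/hr

Column moisture flux per unit crosswind length is F = V × PW.
Inflow: F_in = 17.6 × 37.5 = 660 mm·m/s
Outflow: F_out = 14.8 × 21 = 310.8 mm·m/s
Steady-state rate R = (F_in − F_out)/L = (660 − 310.8) / 101000 m = 3.457e-03 mm/s.
R = 3.457e-03 × 3600 = 12.4 mm/hr.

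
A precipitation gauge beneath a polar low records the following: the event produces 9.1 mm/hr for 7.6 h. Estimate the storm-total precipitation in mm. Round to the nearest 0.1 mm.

total ≈ 69.2 mm

Total = Σ Rᵢ Δtᵢ = 9.1 × 7.6
      = 69.16 = 69.2 mm.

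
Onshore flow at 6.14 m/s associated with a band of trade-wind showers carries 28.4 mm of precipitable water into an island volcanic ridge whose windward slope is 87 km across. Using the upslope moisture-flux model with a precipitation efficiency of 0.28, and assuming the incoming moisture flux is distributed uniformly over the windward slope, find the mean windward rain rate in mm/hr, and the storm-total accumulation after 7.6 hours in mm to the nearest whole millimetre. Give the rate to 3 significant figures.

R ≈ 2.02 mm/hr; total ≈ 15 mm

Incoming column moisture flux per unit ridge length: F = V × PW = 6.14 × 28.4 = 174.376 mm·m/s.
Spread over the 87 km slope with efficiency ε = 0.28: R = ε·F/W = 0.28 × 174.376 / 87000 m = 5.612e-04 mm/s.
R = 5.612e-04 × 3600 = 2.02 mm/hr.
Over 7.6 h: total = 2.02 × 7.6 = 15.352 ≈ 15 mm.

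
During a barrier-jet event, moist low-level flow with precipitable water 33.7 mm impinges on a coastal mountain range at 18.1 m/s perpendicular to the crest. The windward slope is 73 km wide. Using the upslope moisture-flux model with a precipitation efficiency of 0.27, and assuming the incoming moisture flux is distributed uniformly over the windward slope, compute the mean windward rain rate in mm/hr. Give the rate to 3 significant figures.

Incoming column moisture flux per unit ridge length: F = V × PW = 18.1 × 33.7 = 609.97 mm·m/s.
Spread over the 73 km slope with efficiency ε = 0.27: R = ε·F/W = 0.27 × 609.97 / 73000 m = 2.256e-03 mm/s.
R = 2.256e-03 × 3600 = 8.12 mm/hr.

R ≈ 8.12 mm/hr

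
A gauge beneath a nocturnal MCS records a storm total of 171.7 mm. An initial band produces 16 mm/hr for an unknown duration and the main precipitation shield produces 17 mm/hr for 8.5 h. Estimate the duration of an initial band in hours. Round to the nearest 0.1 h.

Known phases: 17 × 8.5 = 144.5 mm.
Remaining depth = 171.7 − 144.5 = 27.2 mm.
Duration = 27.2 / 16 = 1.7 h.

duration ≈ 1.7 h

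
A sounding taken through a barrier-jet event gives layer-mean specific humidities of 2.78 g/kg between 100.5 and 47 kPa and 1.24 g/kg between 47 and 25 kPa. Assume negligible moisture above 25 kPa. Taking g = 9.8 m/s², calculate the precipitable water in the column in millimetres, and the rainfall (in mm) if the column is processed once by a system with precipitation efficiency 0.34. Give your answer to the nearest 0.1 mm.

PW ≈ 18.0 mm; rainfall ≈ 6.1 mm

Precipitable water is the column-integrated vapour mass per unit area: PW = (1/g) Σ q̄ Δp, with q in kg/kg and Δp in Pa (1 kg/m² of water = 1 mm).
Layer 100.5–47 kPa: Δp = 535 hPa = 53500 Pa, q̄ = 0.00278 kg/kg → 0.00278 × 53500 / 9.8 = 15.18 mm
Layer 47–25 kPa: Δp = 220 hPa = 22000 Pa, q̄ = 0.00124 kg/kg → 0.00124 × 22000 / 9.8 = 2.78 mm
PW = 15.18 + 2.78 = 17.96 ≈ 18.0 mm.
Rainfall = ε × PW = 0.34 × 18.0 = 6.1 mm.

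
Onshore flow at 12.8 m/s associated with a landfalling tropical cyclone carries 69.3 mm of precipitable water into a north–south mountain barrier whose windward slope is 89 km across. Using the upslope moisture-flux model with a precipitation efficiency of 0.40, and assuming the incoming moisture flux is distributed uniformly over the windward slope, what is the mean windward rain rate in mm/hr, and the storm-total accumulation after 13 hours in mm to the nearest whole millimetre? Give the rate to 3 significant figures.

R ≈ 14.4 mm/hr; total ≈ 187 mm

Incoming column moisture flux per unit ridge length: F = V × PW = 12.8 × 69.3 = 887.04 mm·m/s.
Spread over the 89 km slope with efficiency ε = 0.40: R = ε·F/W = 0.40 × 887.04 / 89000 m = 3.987e-03 mm/s.
R = 3.987e-03 × 3600 = 14.4 mm/hr.
Over 13 h: total = 14.4 × 13 = 187.2 ≈ 187 mm.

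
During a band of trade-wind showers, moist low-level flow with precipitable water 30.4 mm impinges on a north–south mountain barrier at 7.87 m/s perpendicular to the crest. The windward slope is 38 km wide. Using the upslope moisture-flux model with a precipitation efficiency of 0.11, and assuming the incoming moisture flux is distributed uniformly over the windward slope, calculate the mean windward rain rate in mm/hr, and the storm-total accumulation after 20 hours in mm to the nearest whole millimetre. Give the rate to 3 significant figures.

R ≈ 2.49 mm/hr; total ≈ 50 mm

Incoming column moisture flux per unit ridge length: F = V × PW = 7.87 × 30.4 = 239.248 mm·m/s.
Spread over the 38 km slope with efficiency ε = 0.11: R = ε·F/W = 0.11 × 239.248 / 38000 m = 6.926e-04 mm/s.
R = 6.926e-04 × 3600 = 2.49 mm/hr.
Over 20 h: total = 2.49 × 20 = 49.8 ≈ 50 mm.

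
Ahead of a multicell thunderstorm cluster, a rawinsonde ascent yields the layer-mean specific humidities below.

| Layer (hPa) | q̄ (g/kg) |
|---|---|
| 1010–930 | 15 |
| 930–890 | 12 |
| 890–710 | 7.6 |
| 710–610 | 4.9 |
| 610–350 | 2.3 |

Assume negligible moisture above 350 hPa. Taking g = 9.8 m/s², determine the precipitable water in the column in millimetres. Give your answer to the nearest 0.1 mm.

PW ≈ 42.2 mm

Precipitable water is the column-integrated vapour mass per unit area: PW = (1/g) Σ q̄ Δp, with q in kg/kg and Δp in Pa (1 kg/m² of water = 1 mm).
Layer 1010–930 hPa: Δp = 80 hPa = 8000 Pa, q̄ = 0.015 kg/kg → 0.015 × 8000 / 9.8 = 12.24 mm
Layer 930–890 hPa: Δp = 40 hPa = 4000 Pa, q̄ = 0.012 kg/kg → 0.012 × 4000 / 9.8 = 4.90 mm
Layer 890–710 hPa: Δp = 180 hPa = 18000 Pa, q̄ = 0.0076 kg/kg → 0.0076 × 18000 / 9.8 = 13.96 mm
Layer 710–610 hPa: Δp = 100 hPa = 10000 Pa, q̄ = 0.0049 kg/kg → 0.0049 × 10000 / 9.8 = 5.00 mm
Layer 610–350 hPa: Δp = 260 hPa = 26000 Pa, q̄ = 0.0023 kg/kg → 0.0023 × 26000 / 9.8 = 6.10 mm
PW = 12.24 + 4.90 + 13.96 + 5.00 + 6.10 = 42.20 ≈ 42.2 mm.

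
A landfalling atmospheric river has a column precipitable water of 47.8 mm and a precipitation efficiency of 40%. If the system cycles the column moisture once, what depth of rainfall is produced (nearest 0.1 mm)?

rainfall ≈ 19.1 mm

Rainfall = ε × PW = 0.40 × 47.8 = 19.1 mm.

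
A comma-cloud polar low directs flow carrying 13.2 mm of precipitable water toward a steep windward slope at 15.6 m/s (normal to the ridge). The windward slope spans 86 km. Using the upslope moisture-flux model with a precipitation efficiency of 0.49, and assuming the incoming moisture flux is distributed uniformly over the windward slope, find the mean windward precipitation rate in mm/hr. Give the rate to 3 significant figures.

R ≈ 4.22 mm/hr

Incoming column moisture flux per unit ridge length: F = V × PW = 15.6 × 13.2 = 205.92 mm·m/s.
Spread over the 86 km slope with efficiency ε = 0.49: R = ε·F/W = 0.49 × 205.92 / 86000 m = 1.173e-03 mm/s.
R = 1.173e-03 × 3600 = 4.22 mm/hr.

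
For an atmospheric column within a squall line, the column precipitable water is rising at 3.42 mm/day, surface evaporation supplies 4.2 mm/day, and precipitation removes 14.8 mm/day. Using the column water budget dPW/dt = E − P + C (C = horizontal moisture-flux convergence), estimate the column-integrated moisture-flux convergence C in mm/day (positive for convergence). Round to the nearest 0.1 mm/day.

dPW/dt = +3.42 mm/day.
C = dPW/dt − E + P = (+3.42) − 4.2 + 14.8 = 14.0 mm/day.

C ≈ 14.0 mm/day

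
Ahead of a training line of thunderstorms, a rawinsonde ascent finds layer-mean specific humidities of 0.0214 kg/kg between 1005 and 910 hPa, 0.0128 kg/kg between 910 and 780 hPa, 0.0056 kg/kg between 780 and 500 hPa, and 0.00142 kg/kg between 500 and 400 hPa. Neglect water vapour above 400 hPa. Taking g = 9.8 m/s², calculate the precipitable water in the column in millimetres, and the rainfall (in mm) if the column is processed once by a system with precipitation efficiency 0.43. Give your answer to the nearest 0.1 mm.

PW ≈ 55.2 mm; rainfall ≈ 23.7 mm

Precipitable water is the column-integrated vapour mass per unit area: PW = (1/g) Σ q̄ Δp, with q in kg/kg and Δp in Pa (1 kg/m² of water = 1 mm).
Layer 1005–910 hPa: Δp = 95 hPa = 9500 Pa, q̄ = 0.0214 kg/kg → 0.0214 × 9500 / 9.8 = 20.74 mm
Layer 910–780 hPa: Δp = 130 hPa = 13000 Pa, q̄ = 0.0128 kg/kg → 0.0128 × 13000 / 9.8 = 16.98 mm
Layer 780–500 hPa: Δp = 280 hPa = 28000 Pa, q̄ = 0.0056 kg/kg → 0.0056 × 28000 / 9.8 = 16.00 mm
Layer 500–400 hPa: Δp = 100 hPa = 10000 Pa, q̄ = 0.00142 kg/kg → 0.00142 × 10000 / 9.8 = 1.45 mm
PW = 20.74 + 16.98 + 16.00 + 1.45 = 55.17 ≈ 55.2 mm.
Rainfall = ε × PW = 0.43 × 55.2 = 23.7 mm.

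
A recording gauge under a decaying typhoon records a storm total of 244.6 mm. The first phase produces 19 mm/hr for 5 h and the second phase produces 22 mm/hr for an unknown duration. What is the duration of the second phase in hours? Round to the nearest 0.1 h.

Known phases: 19 × 5 = 95 mm.
Remaining depth = 244.6 − 95 = 149.6 mm.
Duration = 149.6 / 22 = 6.8 h.

duration ≈ 6.8 h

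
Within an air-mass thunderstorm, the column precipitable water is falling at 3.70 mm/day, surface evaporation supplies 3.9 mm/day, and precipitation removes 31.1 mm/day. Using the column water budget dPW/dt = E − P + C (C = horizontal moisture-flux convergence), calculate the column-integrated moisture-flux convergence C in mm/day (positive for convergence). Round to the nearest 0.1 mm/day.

C ≈ 23.5 mm/day

dPW/dt = -3.70 mm/day.
C = dPW/dt − E + P = (-3.70) − 3.9 + 31.1 = 23.5 mm/day.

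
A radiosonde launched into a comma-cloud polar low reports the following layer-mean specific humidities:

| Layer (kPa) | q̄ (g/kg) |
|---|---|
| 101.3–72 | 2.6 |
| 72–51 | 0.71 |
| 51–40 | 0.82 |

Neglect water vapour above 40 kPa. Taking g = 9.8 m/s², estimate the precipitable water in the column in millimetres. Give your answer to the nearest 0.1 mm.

Precipitable water is the column-integrated vapour mass per unit area: PW = (1/g) Σ q̄ Δp, with q in kg/kg and Δp in Pa (1 kg/m² of water = 1 mm).
Layer 101.3–72 kPa: Δp = 293 hPa = 29300 Pa, q̄ = 0.0026 kg/kg → 0.0026 × 29300 / 9.8 = 7.77 mm
Layer 72–51 kPa: Δp = 210 hPa = 21000 Pa, q̄ = 0.00071 kg/kg → 0.00071 × 21000 / 9.8 = 1.52 mm
Layer 51–40 kPa: Δp = 110 hPa = 11000 Pa, q̄ = 0.00082 kg/kg → 0.00082 × 11000 / 9.8 = 0.92 mm
PW = 7.77 + 1.52 + 0.92 = 10.21 ≈ 10.2 mm.

PW ≈ 10.2 mm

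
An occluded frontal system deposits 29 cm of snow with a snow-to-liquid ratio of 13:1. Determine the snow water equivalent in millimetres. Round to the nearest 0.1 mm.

SWE = snow depth / ratio = 29 cm / 13 = 2.231 cm = 22.3 mm.

SWE ≈ 22.3 mm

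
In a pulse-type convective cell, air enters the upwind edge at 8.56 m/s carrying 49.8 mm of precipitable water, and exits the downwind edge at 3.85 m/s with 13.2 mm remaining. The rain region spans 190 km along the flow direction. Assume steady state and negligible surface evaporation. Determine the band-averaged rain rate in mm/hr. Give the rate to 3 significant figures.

Column moisture flux per unit crosswind length is F = V × PW.
Inflow: F_in = 8.56 × 49.8 = 426.288 mm·m/s
Outflow: F_out = 3.85 × 13.2 = 50.82 mm·m/s
Steady-state rate R = (F_in − F_out)/L = (426.288 − 50.82) / 190000 m = 1.976e-03 mm/s.
R = 1.976e-03 × 3600 = 7.11 mm/hr.

R ≈ 7.11 mm/hr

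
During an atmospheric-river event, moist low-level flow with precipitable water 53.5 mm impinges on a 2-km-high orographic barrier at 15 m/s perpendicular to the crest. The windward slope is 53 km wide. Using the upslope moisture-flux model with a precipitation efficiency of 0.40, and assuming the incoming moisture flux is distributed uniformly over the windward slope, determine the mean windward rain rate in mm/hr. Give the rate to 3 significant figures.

Incoming column moisture flux per unit ridge length: F = V × PW = 15 × 53.5 = 802.5 mm·m/s.
Spread over the 53 km slope with efficiency ε = 0.40: R = ε·F/W = 0.40 × 802.5 / 53000 m = 6.057e-03 mm/s.
R = 6.057e-03 × 3600 = 21.8 mm/hr.

R ≈ 21.8 mm/hr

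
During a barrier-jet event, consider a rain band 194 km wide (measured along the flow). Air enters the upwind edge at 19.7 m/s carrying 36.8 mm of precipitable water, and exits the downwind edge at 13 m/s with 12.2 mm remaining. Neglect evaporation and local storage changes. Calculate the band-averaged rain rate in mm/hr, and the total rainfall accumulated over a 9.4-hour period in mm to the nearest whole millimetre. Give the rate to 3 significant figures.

R ≈ 10.5 mm/hr; total ≈ 99 mm

Column moisture flux per unit crosswind length is F = V × PW.
Inflow: F_in = 19.7 × 36.8 = 724.96 mm·m/s
Outflow: F_out = 13 × 12.2 = 158.6 mm·m/s
Steady-state rate R = (F_in − F_out)/L = (724.96 − 158.6) / 194000 m = 2.919e-03 mm/s.
R = 2.919e-03 × 3600 = 10.5 mm/hr.
Over 9.4 h: total = 10.5 × 9.4 = 98.7 ≈ 99 mm.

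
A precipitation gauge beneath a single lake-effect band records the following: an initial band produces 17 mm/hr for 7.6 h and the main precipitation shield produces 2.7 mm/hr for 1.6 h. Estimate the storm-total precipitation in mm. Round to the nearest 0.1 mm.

total ≈ 133.5 mm

Total = Σ Rᵢ Δtᵢ = 17 × 7.6 + 2.7 × 1.6
      = 129.2 + 4.32 = 133.5 mm.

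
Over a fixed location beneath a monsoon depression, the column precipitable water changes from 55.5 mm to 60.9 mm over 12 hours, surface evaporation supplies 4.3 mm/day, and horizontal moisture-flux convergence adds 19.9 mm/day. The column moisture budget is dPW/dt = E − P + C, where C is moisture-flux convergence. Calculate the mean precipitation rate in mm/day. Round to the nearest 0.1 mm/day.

P ≈ 13.4 mm/day

dPW/dt = (60.9 − 55.5) mm / (12/24 day) = +10.800 mm/day.
P = E + C − dPW/dt = 4.3 + (19.9) − (+10.800) = 13.4 mm/day.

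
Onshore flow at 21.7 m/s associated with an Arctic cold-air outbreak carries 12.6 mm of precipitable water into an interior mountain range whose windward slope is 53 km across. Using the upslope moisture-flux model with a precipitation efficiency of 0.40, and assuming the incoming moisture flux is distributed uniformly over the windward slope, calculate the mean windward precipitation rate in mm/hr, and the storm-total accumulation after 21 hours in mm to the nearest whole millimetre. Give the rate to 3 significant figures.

Incoming column moisture flux per unit ridge length: F = V × PW = 21.7 × 12.6 = 273.42 mm·m/s.
Spread over the 53 km slope with efficiency ε = 0.40: R = ε·F/W = 0.40 × 273.42 / 53000 m = 2.064e-03 mm/s.
R = 2.064e-03 × 3600 = 7.43 mm/hr.
Over 21 h: total = 7.43 × 21 = 156.03 ≈ 156 mm.

R ≈ 7.43 mm/hr; total ≈ 156 mm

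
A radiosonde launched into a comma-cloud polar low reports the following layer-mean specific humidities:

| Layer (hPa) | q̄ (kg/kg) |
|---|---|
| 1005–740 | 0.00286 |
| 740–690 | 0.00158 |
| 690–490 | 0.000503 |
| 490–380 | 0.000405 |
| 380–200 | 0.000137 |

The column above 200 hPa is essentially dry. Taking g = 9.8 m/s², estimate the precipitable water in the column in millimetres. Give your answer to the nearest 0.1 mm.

Precipitable water is the column-integrated vapour mass per unit area: PW = (1/g) Σ q̄ Δp, with q in kg/kg and Δp in Pa (1 kg/m² of water = 1 mm).
Layer 1005–740 hPa: Δp = 265 hPa = 26500 Pa, q̄ = 0.00286 kg/kg → 0.00286 × 26500 / 9.8 = 7.73 mm
Layer 740–690 hPa: Δp = 50 hPa = 5000 Pa, q̄ = 0.00158 kg/kg → 0.00158 × 5000 / 9.8 = 0.81 mm
Layer 690–490 hPa: Δp = 200 hPa = 20000 Pa, q̄ = 0.000503 kg/kg → 0.000503 × 20000 / 9.8 = 1.03 mm
Layer 490–380 hPa: Δp = 110 hPa = 11000 Pa, q̄ = 0.000405 kg/kg → 0.000405 × 11000 / 9.8 = 0.45 mm
Layer 380–200 hPa: Δp = 180 hPa = 18000 Pa, q̄ = 0.000137 kg/kg → 0.000137 × 18000 / 9.8 = 0.25 mm
PW = 7.73 + 0.81 + 1.03 + 0.45 + 0.25 = 10.27 ≈ 10.3 mm.

PW ≈ 10.3 mm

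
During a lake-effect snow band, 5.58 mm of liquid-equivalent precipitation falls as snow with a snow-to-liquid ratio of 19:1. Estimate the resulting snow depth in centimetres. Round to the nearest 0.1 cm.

Snow depth = liquid × ratio = 5.58 mm × 19 = 106.02 mm = 10.6 cm.

snow depth ≈ 10.6 cm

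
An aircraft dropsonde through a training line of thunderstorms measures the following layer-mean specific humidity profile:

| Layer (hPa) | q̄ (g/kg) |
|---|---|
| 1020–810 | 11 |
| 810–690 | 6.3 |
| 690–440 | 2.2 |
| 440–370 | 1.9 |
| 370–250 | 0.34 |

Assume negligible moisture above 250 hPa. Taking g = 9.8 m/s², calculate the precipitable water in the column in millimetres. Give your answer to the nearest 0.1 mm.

PW ≈ 38.7 mm

Precipitable water is the column-integrated vapour mass per unit area: PW = (1/g) Σ q̄ Δp, with q in kg/kg and Δp in Pa (1 kg/m² of water = 1 mm).
Layer 1020–810 hPa: Δp = 210 hPa = 21000 Pa, q̄ = 0.011 kg/kg → 0.011 × 21000 / 9.8 = 23.57 mm
Layer 810–690 hPa: Δp = 120 hPa = 12000 Pa, q̄ = 0.0063 kg/kg → 0.0063 × 12000 / 9.8 = 7.71 mm
Layer 690–440 hPa: Δp = 250 hPa = 25000 Pa, q̄ = 0.0022 kg/kg → 0.0022 × 25000 / 9.8 = 5.61 mm
Layer 440–370 hPa: Δp = 70 hPa = 7000 Pa, q̄ = 0.0019 kg/kg → 0.0019 × 7000 / 9.8 = 1.36 mm
Layer 370–250 hPa: Δp = 120 hPa = 12000 Pa, q̄ = 0.00034 kg/kg → 0.00034 × 12000 / 9.8 = 0.42 mm
PW = 23.57 + 7.71 + 5.61 + 1.36 + 0.42 = 38.67 ≈ 38.7 mm.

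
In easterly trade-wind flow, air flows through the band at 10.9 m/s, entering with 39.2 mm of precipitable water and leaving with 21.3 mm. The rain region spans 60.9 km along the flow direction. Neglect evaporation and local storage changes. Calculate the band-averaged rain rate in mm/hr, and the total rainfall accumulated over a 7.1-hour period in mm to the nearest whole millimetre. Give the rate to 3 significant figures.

Column moisture flux per unit crosswind length is F = V × PW.
Inflow: F_in = 10.9 × 39.2 = 427.28 mm·m/s
Outflow: F_out = 10.9 × 21.3 = 232.17 mm·m/s
Steady-state rate R = (F_in − F_out)/L = (427.28 − 232.17) / 60900 m = 3.204e-03 mm/s.
R = 3.204e-03 × 3600 = 11.5 mm/hr.
Over 7.1 h: total = 11.5 × 7.1 = 81.65 ≈ 82 mm.

R ≈ 11.5 mm/hr; total ≈ 82 mm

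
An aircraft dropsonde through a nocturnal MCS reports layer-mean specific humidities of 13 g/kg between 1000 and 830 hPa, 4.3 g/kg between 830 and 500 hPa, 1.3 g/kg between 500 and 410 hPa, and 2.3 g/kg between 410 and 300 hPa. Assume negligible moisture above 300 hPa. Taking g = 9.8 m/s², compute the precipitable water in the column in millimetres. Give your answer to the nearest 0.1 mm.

Precipitable water is the column-integrated vapour mass per unit area: PW = (1/g) Σ q̄ Δp, with q in kg/kg and Δp in Pa (1 kg/m² of water = 1 mm).
Layer 1000–830 hPa: Δp = 170 hPa = 17000 Pa, q̄ = 0.013 kg/kg → 0.013 × 17000 / 9.8 = 22.55 mm
Layer 830–500 hPa: Δp = 330 hPa = 33000 Pa, q̄ = 0.0043 kg/kg → 0.0043 × 33000 / 9.8 = 14.48 mm
Layer 500–410 hPa: Δp = 90 hPa = 9000 Pa, q̄ = 0.0013 kg/kg → 0.0013 × 9000 / 9.8 = 1.19 mm
Layer 410–300 hPa: Δp = 110 hPa = 11000 Pa, q̄ = 0.0023 kg/kg → 0.0023 × 11000 / 9.8 = 2.58 mm
PW = 22.55 + 14.48 + 1.19 + 2.58 = 40.80 ≈ 40.8 mm.

PW ≈ 40.8 mm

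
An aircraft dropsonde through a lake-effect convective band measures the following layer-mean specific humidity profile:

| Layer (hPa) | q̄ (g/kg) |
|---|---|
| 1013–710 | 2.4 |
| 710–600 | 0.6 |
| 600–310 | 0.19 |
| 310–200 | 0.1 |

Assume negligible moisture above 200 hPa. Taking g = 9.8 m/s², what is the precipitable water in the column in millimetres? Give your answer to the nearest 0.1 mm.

PW ≈ 8.8 mm

Precipitable water is the column-integrated vapour mass per unit area: PW = (1/g) Σ q̄ Δp, with q in kg/kg and Δp in Pa (1 kg/m² of water = 1 mm).
Layer 1013–710 hPa: Δp = 303 hPa = 30300 Pa, q̄ = 0.0024 kg/kg → 0.0024 × 30300 / 9.8 = 7.42 mm
Layer 710–600 hPa: Δp = 110 hPa = 11000 Pa, q̄ = 0.0006 kg/kg → 0.0006 × 11000 / 9.8 = 0.67 mm
Layer 600–310 hPa: Δp = 290 hPa = 29000 Pa, q̄ = 0.00019 kg/kg → 0.00019 × 29000 / 9.8 = 0.56 mm
Layer 310–200 hPa: Δp = 110 hPa = 11000 Pa, q̄ = 0.0001 kg/kg → 0.0001 × 11000 / 9.8 = 0.11 mm
PW = 7.42 + 0.67 + 0.56 + 0.11 = 8.76 ≈ 8.8 mm.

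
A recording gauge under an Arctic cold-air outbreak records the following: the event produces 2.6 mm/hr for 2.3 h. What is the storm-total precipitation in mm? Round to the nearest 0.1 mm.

total ≈ 6.0 mm

Total = Σ Rᵢ Δtᵢ = 2.6 × 2.3
      = 5.98 = 6.0 mm.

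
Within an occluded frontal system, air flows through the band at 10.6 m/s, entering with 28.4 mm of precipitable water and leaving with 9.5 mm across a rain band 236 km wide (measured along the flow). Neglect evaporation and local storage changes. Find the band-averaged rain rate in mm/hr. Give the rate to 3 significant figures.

Column moisture flux per unit crosswind length is F = V × PW.
Inflow: F_in = 10.6 × 28.4 = 301.04 mm·m/s
Outflow: F_out = 10.6 × 9.5 = 100.7 mm·m/s
Steady-state rate R = (F_in − F_out)/L = (301.04 − 100.7) / 236000 m = 8.489e-04 mm/s.
R = 8.489e-04 × 3600 = 3.06 mm/hr.

R ≈ 3.06 mm/hr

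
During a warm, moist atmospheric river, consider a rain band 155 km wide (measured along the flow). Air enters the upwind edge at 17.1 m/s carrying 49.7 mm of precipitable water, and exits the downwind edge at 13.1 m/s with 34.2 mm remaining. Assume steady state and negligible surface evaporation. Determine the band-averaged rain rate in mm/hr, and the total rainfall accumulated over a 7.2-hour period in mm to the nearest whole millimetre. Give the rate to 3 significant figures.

R ≈ 9.33 mm/hr; total ≈ 67 mm

Column moisture flux per unit crosswind length is F = V × PW.
Inflow: F_in = 17.1 × 49.7 = 849.87 mm·m/s
Outflow: F_out = 13.1 × 34.2 = 448.02 mm·m/s
Steady-state rate R = (F_in − F_out)/L = (849.87 − 448.02) / 155000 m = 2.593e-03 mm/s.
R = 2.593e-03 × 3600 = 9.33 mm/hr.
Over 7.2 h: total = 9.33 × 7.2 = 67.176 ≈ 67 mm.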